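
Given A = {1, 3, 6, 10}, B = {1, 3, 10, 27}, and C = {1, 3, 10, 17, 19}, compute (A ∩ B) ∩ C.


A ∩ B = {1, 3, 10}
(A ∩ B) ∩ C = {1, 3, 10}

A ∩ B ∩ C = {1, 3, 10}


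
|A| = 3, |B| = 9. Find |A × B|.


|A × B| = |A| × |B|
= 3 × 9
= 27

|A × B| = 27


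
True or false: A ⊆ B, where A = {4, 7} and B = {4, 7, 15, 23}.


A ⊆ B means every element of A is in B.
All elements of A are in B.
So A ⊆ B.

Yes, A ⊆ B


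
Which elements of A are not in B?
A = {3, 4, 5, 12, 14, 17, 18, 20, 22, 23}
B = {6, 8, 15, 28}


A \ B = elements in A but not in B
A = {3, 4, 5, 12, 14, 17, 18, 20, 22, 23}
B = {6, 8, 15, 28}
Remove from A any elements in B
A \ B = {3, 4, 5, 12, 14, 17, 18, 20, 22, 23}

A \ B = {3, 4, 5, 12, 14, 17, 18, 20, 22, 23}


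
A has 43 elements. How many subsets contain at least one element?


Total subsets = 2^n = 2^43 = 8796093022208
Non-empty subsets exclude the empty set: 2^n - 1
= 8796093022208 - 1
= 8796093022207

Number of non-empty subsets = 8796093022207


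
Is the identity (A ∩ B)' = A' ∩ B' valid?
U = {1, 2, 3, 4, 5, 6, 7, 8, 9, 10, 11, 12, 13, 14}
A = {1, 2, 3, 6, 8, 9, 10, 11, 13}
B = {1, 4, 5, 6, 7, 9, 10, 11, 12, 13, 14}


LHS: A ∩ B = {1, 6, 9, 10, 11, 13}
(A ∩ B)' = U \ (A ∩ B) = {2, 3, 4, 5, 7, 8, 12, 14}
A' = {4, 5, 7, 12, 14}, B' = {2, 3, 8}
Claimed RHS: A' ∩ B' = ∅
Identity is INVALID: LHS = {2, 3, 4, 5, 7, 8, 12, 14} but the RHS claimed here equals ∅. The correct form is (A ∩ B)' = A' ∪ B'.

Identity is invalid: (A ∩ B)' = {2, 3, 4, 5, 7, 8, 12, 14} but A' ∩ B' = ∅. The correct De Morgan law is (A ∩ B)' = A' ∪ B'.


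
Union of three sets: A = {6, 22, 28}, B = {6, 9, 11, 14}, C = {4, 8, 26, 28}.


A ∪ B = {6, 9, 11, 14, 22, 28}
(A ∪ B) ∪ C = {4, 6, 8, 9, 11, 14, 22, 26, 28}

A ∪ B ∪ C = {4, 6, 8, 9, 11, 14, 22, 26, 28}


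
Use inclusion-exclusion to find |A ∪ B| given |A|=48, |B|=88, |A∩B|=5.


|A ∪ B| = |A| + |B| - |A ∩ B|
= 48 + 88 - 5
= 131

|A ∪ B| = 131


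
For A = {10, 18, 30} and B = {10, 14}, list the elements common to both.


A ∩ B = elements in both A and B
A = {10, 18, 30}
B = {10, 14}
A ∩ B = {10}

A ∩ B = {10}


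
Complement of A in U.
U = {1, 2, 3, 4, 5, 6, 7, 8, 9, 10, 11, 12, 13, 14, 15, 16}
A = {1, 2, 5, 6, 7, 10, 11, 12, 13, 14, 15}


Aᶜ = U \ A = elements in U but not in A
U = {1, 2, 3, 4, 5, 6, 7, 8, 9, 10, 11, 12, 13, 14, 15, 16}
A = {1, 2, 5, 6, 7, 10, 11, 12, 13, 14, 15}
Aᶜ = {3, 4, 8, 9, 16}

Aᶜ = {3, 4, 8, 9, 16}


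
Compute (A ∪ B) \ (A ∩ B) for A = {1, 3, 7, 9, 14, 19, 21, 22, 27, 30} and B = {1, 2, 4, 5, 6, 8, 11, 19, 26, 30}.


A △ B = (A \ B) ∪ (B \ A) = elements in exactly one of A or B
A \ B = {3, 7, 9, 14, 21, 22, 27}
B \ A = {2, 4, 5, 6, 8, 11, 26}
A △ B = {2, 3, 4, 5, 6, 7, 8, 9, 11, 14, 21, 22, 26, 27}

A △ B = {2, 3, 4, 5, 6, 7, 8, 9, 11, 14, 21, 22, 26, 27}


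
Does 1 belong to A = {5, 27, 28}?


A = {5, 27, 28}
Checking if 1 is in A
1 is not in A → False

1 ∉ A


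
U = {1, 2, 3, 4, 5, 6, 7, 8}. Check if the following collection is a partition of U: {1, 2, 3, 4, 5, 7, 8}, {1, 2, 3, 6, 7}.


A partition requires: (1) non-empty parts, (2) pairwise disjoint, (3) union = U
Parts: {1, 2, 3, 4, 5, 7, 8}, {1, 2, 3, 6, 7}
Union of parts: {1, 2, 3, 4, 5, 6, 7, 8}
U = {1, 2, 3, 4, 5, 6, 7, 8}
All non-empty? True
Pairwise disjoint? False
Covers U? True

No, not a valid partition


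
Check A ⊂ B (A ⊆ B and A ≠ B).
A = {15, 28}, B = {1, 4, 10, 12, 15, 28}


A ⊂ B requires: A ⊆ B AND A ≠ B.
A ⊆ B? Yes
A = B? No
A ⊂ B: Yes (A is a proper subset of B)

Yes, A ⊂ B


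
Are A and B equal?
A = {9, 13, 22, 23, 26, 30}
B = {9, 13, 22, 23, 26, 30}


Two sets are equal iff they have exactly the same elements.
A = {9, 13, 22, 23, 26, 30}
B = {9, 13, 22, 23, 26, 30}
Same elements → A = B

Yes, A = B


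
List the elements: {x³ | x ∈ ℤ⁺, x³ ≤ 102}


Checking each candidate:
Condition: positive perfect cubes ≤ 102
Result = {1, 8, 27, 64}

{1, 8, 27, 64}


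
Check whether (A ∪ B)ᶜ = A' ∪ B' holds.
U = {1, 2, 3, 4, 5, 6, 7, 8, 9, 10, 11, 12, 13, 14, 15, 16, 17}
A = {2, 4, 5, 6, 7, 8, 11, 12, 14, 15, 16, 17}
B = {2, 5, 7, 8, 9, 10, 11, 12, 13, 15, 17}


LHS: A ∪ B = {2, 4, 5, 6, 7, 8, 9, 10, 11, 12, 13, 14, 15, 16, 17}
(A ∪ B)' = U \ (A ∪ B) = {1, 3}
A' = {1, 3, 9, 10, 13}, B' = {1, 3, 4, 6, 14, 16}
Claimed RHS: A' ∪ B' = {1, 3, 4, 6, 9, 10, 13, 14, 16}
Identity is INVALID: LHS = {1, 3} but the RHS claimed here equals {1, 3, 4, 6, 9, 10, 13, 14, 16}. The correct form is (A ∪ B)' = A' ∩ B'.

Identity is invalid: (A ∪ B)' = {1, 3} but A' ∪ B' = {1, 3, 4, 6, 9, 10, 13, 14, 16}. The correct De Morgan law is (A ∪ B)' = A' ∩ B'.


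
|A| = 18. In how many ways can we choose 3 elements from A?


C(n,k) = n! / (k!(n-k)!)
C(18,3) = 18! / (3!15!)
= 816

C(18,3) = 816


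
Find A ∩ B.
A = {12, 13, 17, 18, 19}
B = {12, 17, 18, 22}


A ∩ B = elements in both A and B
A = {12, 13, 17, 18, 19}
B = {12, 17, 18, 22}
A ∩ B = {12, 17, 18}

A ∩ B = {12, 17, 18}


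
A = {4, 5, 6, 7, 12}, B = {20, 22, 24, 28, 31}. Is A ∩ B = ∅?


Disjoint means A ∩ B = ∅.
A ∩ B = ∅
A ∩ B = ∅, so A and B are disjoint.

Yes, A and B are disjoint


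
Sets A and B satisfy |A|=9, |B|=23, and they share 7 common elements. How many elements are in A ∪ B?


|A ∪ B| = |A| + |B| - |A ∩ B|
= 9 + 23 - 7
= 25

|A ∪ B| = 25


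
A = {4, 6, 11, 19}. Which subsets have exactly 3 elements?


|A| = 4, so A has C(4,3) = 4 subsets of size 3.
Enumerate by choosing 3 elements from A at a time:
{4, 6, 11}, {4, 6, 19}, {4, 11, 19}, {6, 11, 19}

3-element subsets (4 total): {4, 6, 11}, {4, 6, 19}, {4, 11, 19}, {6, 11, 19}


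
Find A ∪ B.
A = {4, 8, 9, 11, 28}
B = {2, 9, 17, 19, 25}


A ∪ B = all elements in A or B (or both)
A = {4, 8, 9, 11, 28}
B = {2, 9, 17, 19, 25}
A ∪ B = {2, 4, 8, 9, 11, 17, 19, 25, 28}

A ∪ B = {2, 4, 8, 9, 11, 17, 19, 25, 28}


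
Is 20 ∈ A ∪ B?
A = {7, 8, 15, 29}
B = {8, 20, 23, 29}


A = {7, 8, 15, 29}, B = {8, 20, 23, 29}
A ∪ B = all elements in A or B
A ∪ B = {7, 8, 15, 20, 23, 29}
Checking if 20 ∈ A ∪ B
20 is in A ∪ B → True

20 ∈ A ∪ B


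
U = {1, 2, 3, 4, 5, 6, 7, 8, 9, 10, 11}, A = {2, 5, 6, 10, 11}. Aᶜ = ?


Aᶜ = U \ A = elements in U but not in A
U = {1, 2, 3, 4, 5, 6, 7, 8, 9, 10, 11}
A = {2, 5, 6, 10, 11}
Aᶜ = {1, 3, 4, 7, 8, 9}

Aᶜ = {1, 3, 4, 7, 8, 9}


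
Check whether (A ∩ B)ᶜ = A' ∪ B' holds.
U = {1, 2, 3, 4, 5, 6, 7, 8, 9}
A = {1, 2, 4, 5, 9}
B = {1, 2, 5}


LHS: A ∩ B = {1, 2, 5}
(A ∩ B)' = U \ (A ∩ B) = {3, 4, 6, 7, 8, 9}
A' = {3, 6, 7, 8}, B' = {3, 4, 6, 7, 8, 9}
Claimed RHS: A' ∪ B' = {3, 4, 6, 7, 8, 9}
Identity is VALID: LHS = RHS = {3, 4, 6, 7, 8, 9} ✓

Identity is valid. (A ∩ B)' = A' ∪ B' = {3, 4, 6, 7, 8, 9}


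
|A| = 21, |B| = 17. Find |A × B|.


|A × B| = |A| × |B|
= 21 × 17
= 357

|A × B| = 357


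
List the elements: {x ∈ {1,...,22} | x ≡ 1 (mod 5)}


Checking each candidate:
Condition: x in {1,...,22} with x ≡ 1 (mod 5)
Result = {1, 6, 11, 16, 21}

{1, 6, 11, 16, 21}


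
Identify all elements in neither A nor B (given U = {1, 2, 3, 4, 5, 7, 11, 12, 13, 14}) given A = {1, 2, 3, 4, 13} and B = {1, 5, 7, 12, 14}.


A = {1, 2, 3, 4, 13}
B = {1, 5, 7, 12, 14}
Region: in neither A nor B (given U = {1, 2, 3, 4, 5, 7, 11, 12, 13, 14})
Elements: {11}

Elements in neither A nor B (given U = {1, 2, 3, 4, 5, 7, 11, 12, 13, 14}): {11}


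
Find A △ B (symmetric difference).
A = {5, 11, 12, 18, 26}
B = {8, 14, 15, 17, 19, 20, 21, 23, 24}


A △ B = (A \ B) ∪ (B \ A) = elements in exactly one of A or B
A \ B = {5, 11, 12, 18, 26}
B \ A = {8, 14, 15, 17, 19, 20, 21, 23, 24}
A △ B = {5, 8, 11, 12, 14, 15, 17, 18, 19, 20, 21, 23, 24, 26}

A △ B = {5, 8, 11, 12, 14, 15, 17, 18, 19, 20, 21, 23, 24, 26}


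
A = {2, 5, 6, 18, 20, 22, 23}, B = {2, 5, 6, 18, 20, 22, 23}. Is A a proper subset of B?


A ⊂ B requires: A ⊆ B AND A ≠ B.
A ⊆ B? Yes
A = B? Yes
A = B, so A is not a PROPER subset.

No, A is not a proper subset of B


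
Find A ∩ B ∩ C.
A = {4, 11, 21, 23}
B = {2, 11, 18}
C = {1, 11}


A ∩ B = {11}
(A ∩ B) ∩ C = {11}

A ∩ B ∩ C = {11}


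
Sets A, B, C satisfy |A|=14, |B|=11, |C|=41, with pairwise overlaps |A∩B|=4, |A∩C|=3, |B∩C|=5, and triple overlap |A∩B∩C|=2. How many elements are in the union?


|A∪B∪C| = |A|+|B|+|C| - |A∩B|-|A∩C|-|B∩C| + |A∩B∩C|
= 14+11+41 - 4-3-5 + 2
= 66 - 12 + 2
= 56

|A ∪ B ∪ C| = 56


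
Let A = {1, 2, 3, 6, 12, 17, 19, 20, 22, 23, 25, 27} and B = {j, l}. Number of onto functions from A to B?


n = |A| = 12, k = |B| = 2. Surjections via inclusion-exclusion:
S(n,k) = Σ(-1)^i × C(k,i) × (k-i)^n, i=0 to k
i=0: (-1)^0×C(2,0)×2^12 = 4096
i=1: (-1)^1×C(2,1)×1^12 = -2
i=2: (-1)^2×C(2,2)×0^12 = 0
Total = 4094

Number of surjections = 4094


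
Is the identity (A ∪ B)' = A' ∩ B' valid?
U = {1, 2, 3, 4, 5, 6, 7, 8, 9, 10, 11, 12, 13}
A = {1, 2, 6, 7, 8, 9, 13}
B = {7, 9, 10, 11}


LHS: A ∪ B = {1, 2, 6, 7, 8, 9, 10, 11, 13}
(A ∪ B)' = U \ (A ∪ B) = {3, 4, 5, 12}
A' = {3, 4, 5, 10, 11, 12}, B' = {1, 2, 3, 4, 5, 6, 8, 12, 13}
Claimed RHS: A' ∩ B' = {3, 4, 5, 12}
Identity is VALID: LHS = RHS = {3, 4, 5, 12} ✓

Identity is valid. (A ∪ B)' = A' ∩ B' = {3, 4, 5, 12}


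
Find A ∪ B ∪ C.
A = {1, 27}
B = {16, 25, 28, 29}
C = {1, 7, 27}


A ∪ B = {1, 16, 25, 27, 28, 29}
(A ∪ B) ∪ C = {1, 7, 16, 25, 27, 28, 29}

A ∪ B ∪ C = {1, 7, 16, 25, 27, 28, 29}


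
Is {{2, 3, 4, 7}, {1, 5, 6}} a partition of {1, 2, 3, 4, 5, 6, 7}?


A partition requires: (1) non-empty parts, (2) pairwise disjoint, (3) union = U
Parts: {2, 3, 4, 7}, {1, 5, 6}
Union of parts: {1, 2, 3, 4, 5, 6, 7}
U = {1, 2, 3, 4, 5, 6, 7}
All non-empty? True
Pairwise disjoint? True
Covers U? True

Yes, valid partition


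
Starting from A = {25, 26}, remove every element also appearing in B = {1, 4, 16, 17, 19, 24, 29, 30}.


A \ B = elements in A but not in B
A = {25, 26}
B = {1, 4, 16, 17, 19, 24, 29, 30}
Remove from A any elements in B
A \ B = {25, 26}

A \ B = {25, 26}


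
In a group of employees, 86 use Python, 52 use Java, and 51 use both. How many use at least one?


|A ∪ B| = |A| + |B| - |A ∩ B|
= 86 + 52 - 51
= 87

|A ∪ B| = 87


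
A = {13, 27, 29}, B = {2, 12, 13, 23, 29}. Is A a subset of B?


A ⊆ B means every element of A is in B.
Elements in A not in B: {27}
So A ⊄ B.

No, A ⊄ B


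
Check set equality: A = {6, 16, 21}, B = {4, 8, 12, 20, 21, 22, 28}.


Two sets are equal iff they have exactly the same elements.
A = {6, 16, 21}
B = {4, 8, 12, 20, 21, 22, 28}
Differences: {4, 6, 8, 12, 16, 20, 22, 28}
A ≠ B

No, A ≠ B


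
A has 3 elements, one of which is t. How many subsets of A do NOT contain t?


Subsets of A avoiding t are subsets of A \ {t}, which has 2 elements.
Count = 2^(n-1) = 2^2
= 4

Number of subsets avoiding t = 4


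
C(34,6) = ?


C(n,k) = n! / (k!(n-k)!)
C(34,6) = 34! / (6!28!)
= 1344904

C(34,6) = 1344904


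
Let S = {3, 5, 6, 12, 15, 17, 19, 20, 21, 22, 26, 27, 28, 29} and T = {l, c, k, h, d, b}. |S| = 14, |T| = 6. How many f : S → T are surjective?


n = |S| = 14, k = |T| = 6. Surjections via inclusion-exclusion:
S(n,k) = Σ(-1)^i × C(k,i) × (k-i)^n, i=0 to k
i=0: (-1)^0×C(6,0)×6^14 = 78364164096
i=1: (-1)^1×C(6,1)×5^14 = -36621093750
i=2: (-1)^2×C(6,2)×4^14 = 4026531840
i=3: (-1)^3×C(6,3)×3^14 = -95659380
i=4: (-1)^4×C(6,4)×2^14 = 245760
i=5: (-1)^5×C(6,5)×1^14 = -6
i=6: (-1)^6×C(6,6)×0^14 = 0
Total = 45674188560

Number of surjections = 45674188560


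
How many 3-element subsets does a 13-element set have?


C(n,k) = n! / (k!(n-k)!)
C(13,3) = 13! / (3!10!)
= 286

C(13,3) = 286


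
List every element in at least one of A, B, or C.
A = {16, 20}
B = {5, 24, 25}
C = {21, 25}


A ∪ B = {5, 16, 20, 24, 25}
(A ∪ B) ∪ C = {5, 16, 20, 21, 24, 25}

A ∪ B ∪ C = {5, 16, 20, 21, 24, 25}


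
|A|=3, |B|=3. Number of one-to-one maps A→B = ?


An injection sends each of |A| = 3 inputs to a distinct output in B.
# injections = |B|·(|B|-1)·…·(|B|-|A|+1) = 3! / (3 - 3)!
= 3 × 2 × 1
= 6

Number of injections = 6


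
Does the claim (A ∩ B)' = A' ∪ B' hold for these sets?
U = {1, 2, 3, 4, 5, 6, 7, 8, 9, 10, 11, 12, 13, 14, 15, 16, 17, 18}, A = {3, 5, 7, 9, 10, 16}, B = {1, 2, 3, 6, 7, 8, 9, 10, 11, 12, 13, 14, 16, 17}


LHS: A ∩ B = {3, 7, 9, 10, 16}
(A ∩ B)' = U \ (A ∩ B) = {1, 2, 4, 5, 6, 8, 11, 12, 13, 14, 15, 17, 18}
A' = {1, 2, 4, 6, 8, 11, 12, 13, 14, 15, 17, 18}, B' = {4, 5, 15, 18}
Claimed RHS: A' ∪ B' = {1, 2, 4, 5, 6, 8, 11, 12, 13, 14, 15, 17, 18}
Identity is VALID: LHS = RHS = {1, 2, 4, 5, 6, 8, 11, 12, 13, 14, 15, 17, 18} ✓

Identity is valid. (A ∩ B)' = A' ∪ B' = {1, 2, 4, 5, 6, 8, 11, 12, 13, 14, 15, 17, 18}


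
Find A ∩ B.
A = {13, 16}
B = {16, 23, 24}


A ∩ B = elements in both A and B
A = {13, 16}
B = {16, 23, 24}
A ∩ B = {16}

A ∩ B = {16}


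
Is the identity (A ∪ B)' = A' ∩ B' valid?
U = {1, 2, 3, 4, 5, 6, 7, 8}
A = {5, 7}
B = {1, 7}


LHS: A ∪ B = {1, 5, 7}
(A ∪ B)' = U \ (A ∪ B) = {2, 3, 4, 6, 8}
A' = {1, 2, 3, 4, 6, 8}, B' = {2, 3, 4, 5, 6, 8}
Claimed RHS: A' ∩ B' = {2, 3, 4, 6, 8}
Identity is VALID: LHS = RHS = {2, 3, 4, 6, 8} ✓

Identity is valid. (A ∪ B)' = A' ∩ B' = {2, 3, 4, 6, 8}


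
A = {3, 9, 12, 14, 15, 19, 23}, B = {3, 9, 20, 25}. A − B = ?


A \ B = elements in A but not in B
A = {3, 9, 12, 14, 15, 19, 23}
B = {3, 9, 20, 25}
Remove from A any elements in B
A \ B = {12, 14, 15, 19, 23}

A \ B = {12, 14, 15, 19, 23}


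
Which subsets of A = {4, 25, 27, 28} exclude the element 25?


A subset of A that omits 25 is a subset of A \ {25}, so there are 2^(n-1) = 2^3 = 8 of them.
Subsets excluding 25: ∅, {4}, {27}, {28}, {4, 27}, {4, 28}, {27, 28}, {4, 27, 28}

Subsets excluding 25 (8 total): ∅, {4}, {27}, {28}, {4, 27}, {4, 28}, {27, 28}, {4, 27, 28}


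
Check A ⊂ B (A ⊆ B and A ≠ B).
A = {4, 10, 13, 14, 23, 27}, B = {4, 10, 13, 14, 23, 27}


A ⊂ B requires: A ⊆ B AND A ≠ B.
A ⊆ B? Yes
A = B? Yes
A = B, so A is not a PROPER subset.

No, A is not a proper subset of B


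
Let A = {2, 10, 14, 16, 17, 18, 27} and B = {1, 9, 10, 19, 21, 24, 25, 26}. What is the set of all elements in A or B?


A ∪ B = all elements in A or B (or both)
A = {2, 10, 14, 16, 17, 18, 27}
B = {1, 9, 10, 19, 21, 24, 25, 26}
A ∪ B = {1, 2, 9, 10, 14, 16, 17, 18, 19, 21, 24, 25, 26, 27}

A ∪ B = {1, 2, 9, 10, 14, 16, 17, 18, 19, 21, 24, 25, 26, 27}


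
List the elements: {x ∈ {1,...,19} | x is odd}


Checking each candidate:
Condition: odd numbers in {1,...,19}
Result = {1, 3, 5, 7, 9, 11, 13, 15, 17, 19}

{1, 3, 5, 7, 9, 11, 13, 15, 17, 19}


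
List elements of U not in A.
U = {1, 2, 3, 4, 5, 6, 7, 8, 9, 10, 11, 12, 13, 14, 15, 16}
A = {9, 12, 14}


Aᶜ = U \ A = elements in U but not in A
U = {1, 2, 3, 4, 5, 6, 7, 8, 9, 10, 11, 12, 13, 14, 15, 16}
A = {9, 12, 14}
Aᶜ = {1, 2, 3, 4, 5, 6, 7, 8, 10, 11, 13, 15, 16}

Aᶜ = {1, 2, 3, 4, 5, 6, 7, 8, 10, 11, 13, 15, 16}


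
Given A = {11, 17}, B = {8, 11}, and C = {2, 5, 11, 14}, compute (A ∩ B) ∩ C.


A ∩ B = {11}
(A ∩ B) ∩ C = {11}

A ∩ B ∩ C = {11}


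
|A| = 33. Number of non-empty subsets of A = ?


Total subsets = 2^n = 2^33 = 8589934592
Non-empty subsets exclude the empty set: 2^n - 1
= 8589934592 - 1
= 8589934591

Number of non-empty subsets = 8589934591


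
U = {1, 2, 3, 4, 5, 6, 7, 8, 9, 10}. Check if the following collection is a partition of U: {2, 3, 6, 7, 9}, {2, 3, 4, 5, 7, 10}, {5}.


A partition requires: (1) non-empty parts, (2) pairwise disjoint, (3) union = U
Parts: {2, 3, 6, 7, 9}, {2, 3, 4, 5, 7, 10}, {5}
Union of parts: {2, 3, 4, 5, 6, 7, 9, 10}
U = {1, 2, 3, 4, 5, 6, 7, 8, 9, 10}
All non-empty? True
Pairwise disjoint? False
Covers U? False

No, not a valid partition


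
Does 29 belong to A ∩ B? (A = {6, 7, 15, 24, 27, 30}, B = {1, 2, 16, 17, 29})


A = {6, 7, 15, 24, 27, 30}, B = {1, 2, 16, 17, 29}
A ∩ B = elements in both A and B
A ∩ B = ∅
Checking if 29 ∈ A ∩ B
29 is not in A ∩ B → False

29 ∉ A ∩ B


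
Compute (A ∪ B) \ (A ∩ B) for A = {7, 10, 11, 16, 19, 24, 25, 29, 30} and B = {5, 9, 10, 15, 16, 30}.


A △ B = (A \ B) ∪ (B \ A) = elements in exactly one of A or B
A \ B = {7, 11, 19, 24, 25, 29}
B \ A = {5, 9, 15}
A △ B = {5, 7, 9, 11, 15, 19, 24, 25, 29}

A △ B = {5, 7, 9, 11, 15, 19, 24, 25, 29}


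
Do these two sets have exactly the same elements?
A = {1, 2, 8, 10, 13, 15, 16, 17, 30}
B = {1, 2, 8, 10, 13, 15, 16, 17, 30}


Two sets are equal iff they have exactly the same elements.
A = {1, 2, 8, 10, 13, 15, 16, 17, 30}
B = {1, 2, 8, 10, 13, 15, 16, 17, 30}
Same elements → A = B

Yes, A = B


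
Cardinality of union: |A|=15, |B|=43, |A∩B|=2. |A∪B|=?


|A ∪ B| = |A| + |B| - |A ∩ B|
= 15 + 43 - 2
= 56

|A ∪ B| = 56


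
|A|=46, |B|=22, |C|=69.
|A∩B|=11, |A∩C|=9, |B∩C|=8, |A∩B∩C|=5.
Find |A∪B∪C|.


|A∪B∪C| = |A|+|B|+|C| - |A∩B|-|A∩C|-|B∩C| + |A∩B∩C|
= 46+22+69 - 11-9-8 + 5
= 137 - 28 + 5
= 114

|A ∪ B ∪ C| = 114


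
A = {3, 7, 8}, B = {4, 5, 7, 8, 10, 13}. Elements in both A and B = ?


A = {3, 7, 8}
B = {4, 5, 7, 8, 10, 13}
Region: in both A and B
Elements: {7, 8}

Elements in both A and B: {7, 8}


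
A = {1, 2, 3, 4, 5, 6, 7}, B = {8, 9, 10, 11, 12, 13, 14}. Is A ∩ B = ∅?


Disjoint means A ∩ B = ∅.
A ∩ B = ∅
A ∩ B = ∅, so A and B are disjoint.

Yes, A and B are disjoint


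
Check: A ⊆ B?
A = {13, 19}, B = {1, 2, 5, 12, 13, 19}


A ⊆ B means every element of A is in B.
All elements of A are in B.
So A ⊆ B.

Yes, A ⊆ B


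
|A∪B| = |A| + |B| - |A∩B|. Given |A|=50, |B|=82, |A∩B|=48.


|A ∪ B| = |A| + |B| - |A ∩ B|
= 50 + 82 - 48
= 84

|A ∪ B| = 84


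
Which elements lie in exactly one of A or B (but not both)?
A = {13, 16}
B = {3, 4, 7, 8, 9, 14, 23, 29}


A △ B = (A \ B) ∪ (B \ A) = elements in exactly one of A or B
A \ B = {13, 16}
B \ A = {3, 4, 7, 8, 9, 14, 23, 29}
A △ B = {3, 4, 7, 8, 9, 13, 14, 16, 23, 29}

A △ B = {3, 4, 7, 8, 9, 13, 14, 16, 23, 29}


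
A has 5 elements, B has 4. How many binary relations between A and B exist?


A relation from A to B is any subset of A × B.
|A × B| = 5 × 4 = 20
# relations = 2^|A × B| = 2^20 = 1048576

Number of relations = 1048576


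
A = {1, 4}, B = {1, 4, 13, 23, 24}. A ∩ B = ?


A ∩ B = elements in both A and B
A = {1, 4}
B = {1, 4, 13, 23, 24}
A ∩ B = {1, 4}

A ∩ B = {1, 4}


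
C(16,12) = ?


C(n,k) = n! / (k!(n-k)!)
C(16,12) = 16! / (12!4!)
= 1820

C(16,12) = 1820


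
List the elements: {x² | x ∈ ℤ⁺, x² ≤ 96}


Checking each candidate:
Condition: positive perfect squares ≤ 96
Result = {1, 4, 9, 16, 25, 36, 49, 64, 81}

{1, 4, 9, 16, 25, 36, 49, 64, 81}


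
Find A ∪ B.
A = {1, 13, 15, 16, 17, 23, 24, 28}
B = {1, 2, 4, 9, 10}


A ∪ B = all elements in A or B (or both)
A = {1, 13, 15, 16, 17, 23, 24, 28}
B = {1, 2, 4, 9, 10}
A ∪ B = {1, 2, 4, 9, 10, 13, 15, 16, 17, 23, 24, 28}

A ∪ B = {1, 2, 4, 9, 10, 13, 15, 16, 17, 23, 24, 28}


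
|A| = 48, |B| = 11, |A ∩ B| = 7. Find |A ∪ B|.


|A ∪ B| = |A| + |B| - |A ∩ B|
= 48 + 11 - 7
= 52

|A ∪ B| = 52


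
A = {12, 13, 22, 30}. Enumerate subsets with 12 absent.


A subset of A that omits 12 is a subset of A \ {12}, so there are 2^(n-1) = 2^3 = 8 of them.
Subsets excluding 12: ∅, {13}, {22}, {30}, {13, 22}, {13, 30}, {22, 30}, {13, 22, 30}

Subsets excluding 12 (8 total): ∅, {13}, {22}, {30}, {13, 22}, {13, 30}, {22, 30}, {13, 22, 30}


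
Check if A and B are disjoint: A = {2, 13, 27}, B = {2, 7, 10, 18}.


Disjoint means A ∩ B = ∅.
A ∩ B = {2}
A ∩ B ≠ ∅, so A and B are NOT disjoint.

No, A and B are not disjoint (A ∩ B = {2})


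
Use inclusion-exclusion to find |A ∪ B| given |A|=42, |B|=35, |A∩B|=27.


|A ∪ B| = |A| + |B| - |A ∩ B|
= 42 + 35 - 27
= 50

|A ∪ B| = 50


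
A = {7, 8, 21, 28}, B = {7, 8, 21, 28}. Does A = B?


Two sets are equal iff they have exactly the same elements.
A = {7, 8, 21, 28}
B = {7, 8, 21, 28}
Same elements → A = B

Yes, A = B


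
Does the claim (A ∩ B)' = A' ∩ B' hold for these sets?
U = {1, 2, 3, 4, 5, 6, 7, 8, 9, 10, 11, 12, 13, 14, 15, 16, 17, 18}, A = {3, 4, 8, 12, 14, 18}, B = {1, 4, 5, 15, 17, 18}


LHS: A ∩ B = {4, 18}
(A ∩ B)' = U \ (A ∩ B) = {1, 2, 3, 5, 6, 7, 8, 9, 10, 11, 12, 13, 14, 15, 16, 17}
A' = {1, 2, 5, 6, 7, 9, 10, 11, 13, 15, 16, 17}, B' = {2, 3, 6, 7, 8, 9, 10, 11, 12, 13, 14, 16}
Claimed RHS: A' ∩ B' = {2, 6, 7, 9, 10, 11, 13, 16}
Identity is INVALID: LHS = {1, 2, 3, 5, 6, 7, 8, 9, 10, 11, 12, 13, 14, 15, 16, 17} but the RHS claimed here equals {2, 6, 7, 9, 10, 11, 13, 16}. The correct form is (A ∩ B)' = A' ∪ B'.

Identity is invalid: (A ∩ B)' = {1, 2, 3, 5, 6, 7, 8, 9, 10, 11, 12, 13, 14, 15, 16, 17} but A' ∩ B' = {2, 6, 7, 9, 10, 11, 13, 16}. The correct De Morgan law is (A ∩ B)' = A' ∪ B'.


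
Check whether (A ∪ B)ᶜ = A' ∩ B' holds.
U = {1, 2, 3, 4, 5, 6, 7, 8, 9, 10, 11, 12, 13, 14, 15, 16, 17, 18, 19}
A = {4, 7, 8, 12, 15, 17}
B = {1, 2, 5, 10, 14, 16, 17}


LHS: A ∪ B = {1, 2, 4, 5, 7, 8, 10, 12, 14, 15, 16, 17}
(A ∪ B)' = U \ (A ∪ B) = {3, 6, 9, 11, 13, 18, 19}
A' = {1, 2, 3, 5, 6, 9, 10, 11, 13, 14, 16, 18, 19}, B' = {3, 4, 6, 7, 8, 9, 11, 12, 13, 15, 18, 19}
Claimed RHS: A' ∩ B' = {3, 6, 9, 11, 13, 18, 19}
Identity is VALID: LHS = RHS = {3, 6, 9, 11, 13, 18, 19} ✓

Identity is valid. (A ∪ B)' = A' ∩ B' = {3, 6, 9, 11, 13, 18, 19}


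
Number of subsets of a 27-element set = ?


Number of subsets = 2^n
= 2^27
= 134217728

|P(A)| = 134217728


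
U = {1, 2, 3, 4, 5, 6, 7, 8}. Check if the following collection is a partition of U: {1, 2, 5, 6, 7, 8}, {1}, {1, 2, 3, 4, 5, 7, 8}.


A partition requires: (1) non-empty parts, (2) pairwise disjoint, (3) union = U
Parts: {1, 2, 5, 6, 7, 8}, {1}, {1, 2, 3, 4, 5, 7, 8}
Union of parts: {1, 2, 3, 4, 5, 6, 7, 8}
U = {1, 2, 3, 4, 5, 6, 7, 8}
All non-empty? True
Pairwise disjoint? False
Covers U? True

No, not a valid partition


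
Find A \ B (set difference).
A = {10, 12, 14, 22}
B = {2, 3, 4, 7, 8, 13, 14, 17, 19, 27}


A \ B = elements in A but not in B
A = {10, 12, 14, 22}
B = {2, 3, 4, 7, 8, 13, 14, 17, 19, 27}
Remove from A any elements in B
A \ B = {10, 12, 22}

A \ B = {10, 12, 22}


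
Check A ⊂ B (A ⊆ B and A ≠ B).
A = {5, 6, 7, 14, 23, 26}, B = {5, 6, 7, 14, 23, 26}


A ⊂ B requires: A ⊆ B AND A ≠ B.
A ⊆ B? Yes
A = B? Yes
A = B, so A is not a PROPER subset.

No, A is not a proper subset of B


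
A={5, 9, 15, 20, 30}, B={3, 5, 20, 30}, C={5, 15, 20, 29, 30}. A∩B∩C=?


A ∩ B = {5, 20, 30}
(A ∩ B) ∩ C = {5, 20, 30}

A ∩ B ∩ C = {5, 20, 30}


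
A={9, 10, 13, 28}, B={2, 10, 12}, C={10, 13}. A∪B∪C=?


A ∪ B = {2, 9, 10, 12, 13, 28}
(A ∪ B) ∪ C = {2, 9, 10, 12, 13, 28}

A ∪ B ∪ C = {2, 9, 10, 12, 13, 28}


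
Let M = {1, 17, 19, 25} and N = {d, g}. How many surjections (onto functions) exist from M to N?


n = |M| = 4, k = |N| = 2. Surjections via inclusion-exclusion:
S(n,k) = Σ(-1)^i × C(k,i) × (k-i)^n, i=0 to k
i=0: (-1)^0×C(2,0)×2^4 = 16
i=1: (-1)^1×C(2,1)×1^4 = -2
i=2: (-1)^2×C(2,2)×0^4 = 0
Total = 14

Number of surjections = 14


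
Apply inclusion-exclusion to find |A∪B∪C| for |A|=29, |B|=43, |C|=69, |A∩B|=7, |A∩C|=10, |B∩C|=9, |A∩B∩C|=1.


|A∪B∪C| = |A|+|B|+|C| - |A∩B|-|A∩C|-|B∩C| + |A∩B∩C|
= 29+43+69 - 7-10-9 + 1
= 141 - 26 + 1
= 116

|A ∪ B ∪ C| = 116


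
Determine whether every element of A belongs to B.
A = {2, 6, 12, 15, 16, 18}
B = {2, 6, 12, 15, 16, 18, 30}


A ⊆ B means every element of A is in B.
All elements of A are in B.
So A ⊆ B.

Yes, A ⊆ B


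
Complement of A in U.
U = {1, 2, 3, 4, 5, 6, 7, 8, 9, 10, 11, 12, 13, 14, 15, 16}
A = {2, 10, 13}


Aᶜ = U \ A = elements in U but not in A
U = {1, 2, 3, 4, 5, 6, 7, 8, 9, 10, 11, 12, 13, 14, 15, 16}
A = {2, 10, 13}
Aᶜ = {1, 3, 4, 5, 6, 7, 8, 9, 11, 12, 14, 15, 16}

Aᶜ = {1, 3, 4, 5, 6, 7, 8, 9, 11, 12, 14, 15, 16}


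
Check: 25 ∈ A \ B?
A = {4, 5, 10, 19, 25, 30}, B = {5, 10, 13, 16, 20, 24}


A = {4, 5, 10, 19, 25, 30}, B = {5, 10, 13, 16, 20, 24}
A \ B = elements in A but not in B
A \ B = {4, 19, 25, 30}
Checking if 25 ∈ A \ B
25 is in A \ B → True

25 ∈ A \ B


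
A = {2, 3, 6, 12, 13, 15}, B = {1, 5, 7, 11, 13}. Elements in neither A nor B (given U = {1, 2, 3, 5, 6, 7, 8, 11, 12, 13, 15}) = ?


A = {2, 3, 6, 12, 13, 15}
B = {1, 5, 7, 11, 13}
Region: in neither A nor B (given U = {1, 2, 3, 5, 6, 7, 8, 11, 12, 13, 15})
Elements: {8}

Elements in neither A nor B (given U = {1, 2, 3, 5, 6, 7, 8, 11, 12, 13, 15}): {8}


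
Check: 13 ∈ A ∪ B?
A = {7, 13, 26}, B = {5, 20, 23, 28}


A = {7, 13, 26}, B = {5, 20, 23, 28}
A ∪ B = all elements in A or B
A ∪ B = {5, 7, 13, 20, 23, 26, 28}
Checking if 13 ∈ A ∪ B
13 is in A ∪ B → True

13 ∈ A ∪ B


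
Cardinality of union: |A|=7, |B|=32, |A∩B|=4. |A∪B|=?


|A ∪ B| = |A| + |B| - |A ∩ B|
= 7 + 32 - 4
= 35

|A ∪ B| = 35


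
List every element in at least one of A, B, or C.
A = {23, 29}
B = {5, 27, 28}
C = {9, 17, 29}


A ∪ B = {5, 23, 27, 28, 29}
(A ∪ B) ∪ C = {5, 9, 17, 23, 27, 28, 29}

A ∪ B ∪ C = {5, 9, 17, 23, 27, 28, 29}


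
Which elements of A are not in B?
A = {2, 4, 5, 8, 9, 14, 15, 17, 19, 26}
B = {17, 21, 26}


A \ B = elements in A but not in B
A = {2, 4, 5, 8, 9, 14, 15, 17, 19, 26}
B = {17, 21, 26}
Remove from A any elements in B
A \ B = {2, 4, 5, 8, 9, 14, 15, 19}

A \ B = {2, 4, 5, 8, 9, 14, 15, 19}


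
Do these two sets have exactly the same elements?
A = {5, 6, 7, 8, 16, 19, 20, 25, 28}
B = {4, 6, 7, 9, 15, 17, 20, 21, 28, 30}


Two sets are equal iff they have exactly the same elements.
A = {5, 6, 7, 8, 16, 19, 20, 25, 28}
B = {4, 6, 7, 9, 15, 17, 20, 21, 28, 30}
Differences: {4, 5, 8, 9, 15, 16, 17, 19, 21, 25, 30}
A ≠ B

No, A ≠ B


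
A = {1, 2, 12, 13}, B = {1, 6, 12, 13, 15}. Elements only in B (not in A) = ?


A = {1, 2, 12, 13}
B = {1, 6, 12, 13, 15}
Region: only in B (not in A)
Elements: {6, 15}

Elements only in B (not in A): {6, 15}


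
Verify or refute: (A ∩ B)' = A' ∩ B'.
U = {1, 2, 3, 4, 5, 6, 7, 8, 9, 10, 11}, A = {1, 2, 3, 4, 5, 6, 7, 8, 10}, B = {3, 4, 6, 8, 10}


LHS: A ∩ B = {3, 4, 6, 8, 10}
(A ∩ B)' = U \ (A ∩ B) = {1, 2, 5, 7, 9, 11}
A' = {9, 11}, B' = {1, 2, 5, 7, 9, 11}
Claimed RHS: A' ∩ B' = {9, 11}
Identity is INVALID: LHS = {1, 2, 5, 7, 9, 11} but the RHS claimed here equals {9, 11}. The correct form is (A ∩ B)' = A' ∪ B'.

Identity is invalid: (A ∩ B)' = {1, 2, 5, 7, 9, 11} but A' ∩ B' = {9, 11}. The correct De Morgan law is (A ∩ B)' = A' ∪ B'.


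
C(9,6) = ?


C(n,k) = n! / (k!(n-k)!)
C(9,6) = 9! / (6!3!)
= 84

C(9,6) = 84


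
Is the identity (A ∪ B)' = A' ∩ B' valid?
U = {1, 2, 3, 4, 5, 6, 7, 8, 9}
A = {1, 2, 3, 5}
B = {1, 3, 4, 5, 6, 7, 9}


LHS: A ∪ B = {1, 2, 3, 4, 5, 6, 7, 9}
(A ∪ B)' = U \ (A ∪ B) = {8}
A' = {4, 6, 7, 8, 9}, B' = {2, 8}
Claimed RHS: A' ∩ B' = {8}
Identity is VALID: LHS = RHS = {8} ✓

Identity is valid. (A ∪ B)' = A' ∩ B' = {8}


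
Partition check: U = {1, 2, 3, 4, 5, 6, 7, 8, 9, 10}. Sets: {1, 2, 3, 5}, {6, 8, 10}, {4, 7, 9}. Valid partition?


A partition requires: (1) non-empty parts, (2) pairwise disjoint, (3) union = U
Parts: {1, 2, 3, 5}, {6, 8, 10}, {4, 7, 9}
Union of parts: {1, 2, 3, 4, 5, 6, 7, 8, 9, 10}
U = {1, 2, 3, 4, 5, 6, 7, 8, 9, 10}
All non-empty? True
Pairwise disjoint? True
Covers U? True

Yes, valid partition


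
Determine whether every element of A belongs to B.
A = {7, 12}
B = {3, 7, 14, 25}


A ⊆ B means every element of A is in B.
Elements in A not in B: {12}
So A ⊄ B.

No, A ⊄ B


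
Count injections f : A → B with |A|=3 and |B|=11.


An injection sends each of |A| = 3 inputs to a distinct output in B.
# injections = |B|·(|B|-1)·…·(|B|-|A|+1) = 11! / (11 - 3)!
= 11 × 10 × 9
= 990

Number of injections = 990


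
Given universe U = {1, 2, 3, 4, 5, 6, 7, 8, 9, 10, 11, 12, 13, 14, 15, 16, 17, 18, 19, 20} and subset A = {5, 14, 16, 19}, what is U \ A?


Aᶜ = U \ A = elements in U but not in A
U = {1, 2, 3, 4, 5, 6, 7, 8, 9, 10, 11, 12, 13, 14, 15, 16, 17, 18, 19, 20}
A = {5, 14, 16, 19}
Aᶜ = {1, 2, 3, 4, 6, 7, 8, 9, 10, 11, 12, 13, 15, 17, 18, 20}

Aᶜ = {1, 2, 3, 4, 6, 7, 8, 9, 10, 11, 12, 13, 15, 17, 18, 20}


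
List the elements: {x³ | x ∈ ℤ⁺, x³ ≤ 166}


Checking each candidate:
Condition: positive perfect cubes ≤ 166
Result = {1, 8, 27, 64, 125}

{1, 8, 27, 64, 125}


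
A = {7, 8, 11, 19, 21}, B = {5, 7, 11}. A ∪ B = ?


A ∪ B = all elements in A or B (or both)
A = {7, 8, 11, 19, 21}
B = {5, 7, 11}
A ∪ B = {5, 7, 8, 11, 19, 21}

A ∪ B = {5, 7, 8, 11, 19, 21}


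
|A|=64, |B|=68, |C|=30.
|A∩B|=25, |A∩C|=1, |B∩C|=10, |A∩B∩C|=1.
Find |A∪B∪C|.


|A∪B∪C| = |A|+|B|+|C| - |A∩B|-|A∩C|-|B∩C| + |A∩B∩C|
= 64+68+30 - 25-1-10 + 1
= 162 - 36 + 1
= 127

|A ∪ B ∪ C| = 127


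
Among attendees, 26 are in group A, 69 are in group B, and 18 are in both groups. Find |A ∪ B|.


|A ∪ B| = |A| + |B| - |A ∩ B|
= 26 + 69 - 18
= 77

|A ∪ B| = 77


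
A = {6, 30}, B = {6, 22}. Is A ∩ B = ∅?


Disjoint means A ∩ B = ∅.
A ∩ B = {6}
A ∩ B ≠ ∅, so A and B are NOT disjoint.

No, A and B are not disjoint (A ∩ B = {6})


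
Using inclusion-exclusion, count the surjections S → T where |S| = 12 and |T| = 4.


n = |S| = 12, k = |T| = 4. Surjections via inclusion-exclusion:
S(n,k) = Σ(-1)^i × C(k,i) × (k-i)^n, i=0 to k
i=0: (-1)^0×C(4,0)×4^12 = 16777216
i=1: (-1)^1×C(4,1)×3^12 = -2125764
i=2: (-1)^2×C(4,2)×2^12 = 24576
i=3: (-1)^3×C(4,3)×1^12 = -4
i=4: (-1)^4×C(4,4)×0^12 = 0
Total = 14676024

Number of surjections = 14676024


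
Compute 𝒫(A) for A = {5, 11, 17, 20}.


|A| = 4, so |P(A)| = 2^4 = 16
Enumerate subsets by cardinality (0 to 4):
∅, {5}, {11}, {17}, {20}, {5, 11}, {5, 17}, {5, 20}, {11, 17}, {11, 20}, {17, 20}, {5, 11, 17}, {5, 11, 20}, {5, 17, 20}, {11, 17, 20}, {5, 11, 17, 20}

P(A) has 16 subsets: ∅, {5}, {11}, {17}, {20}, {5, 11}, {5, 17}, {5, 20}, {11, 17}, {11, 20}, {17, 20}, {5, 11, 17}, {5, 11, 20}, {5, 17, 20}, {11, 17, 20}, {5, 11, 17, 20}


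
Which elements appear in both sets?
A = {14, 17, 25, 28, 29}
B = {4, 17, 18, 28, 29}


A ∩ B = elements in both A and B
A = {14, 17, 25, 28, 29}
B = {4, 17, 18, 28, 29}
A ∩ B = {17, 28, 29}

A ∩ B = {17, 28, 29}


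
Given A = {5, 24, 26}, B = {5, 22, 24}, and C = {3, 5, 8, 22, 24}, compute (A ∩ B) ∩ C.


A ∩ B = {5, 24}
(A ∩ B) ∩ C = {5, 24}

A ∩ B ∩ C = {5, 24}


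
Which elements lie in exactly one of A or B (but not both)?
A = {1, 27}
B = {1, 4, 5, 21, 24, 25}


A △ B = (A \ B) ∪ (B \ A) = elements in exactly one of A or B
A \ B = {27}
B \ A = {4, 5, 21, 24, 25}
A △ B = {4, 5, 21, 24, 25, 27}

A △ B = {4, 5, 21, 24, 25, 27}


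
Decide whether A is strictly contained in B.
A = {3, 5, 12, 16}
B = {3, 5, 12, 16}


A ⊂ B requires: A ⊆ B AND A ≠ B.
A ⊆ B? Yes
A = B? Yes
A = B, so A is not a PROPER subset.

No, A is not a proper subset of B


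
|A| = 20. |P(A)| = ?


Number of subsets = 2^n
= 2^20
= 1048576

|P(A)| = 1048576


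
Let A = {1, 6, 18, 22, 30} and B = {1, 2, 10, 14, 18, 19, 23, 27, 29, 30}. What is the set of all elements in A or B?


A ∪ B = all elements in A or B (or both)
A = {1, 6, 18, 22, 30}
B = {1, 2, 10, 14, 18, 19, 23, 27, 29, 30}
A ∪ B = {1, 2, 6, 10, 14, 18, 19, 22, 23, 27, 29, 30}

A ∪ B = {1, 2, 6, 10, 14, 18, 19, 22, 23, 27, 29, 30}


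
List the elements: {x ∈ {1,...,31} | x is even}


Checking each candidate:
Condition: even numbers in {1,...,31}
Result = {2, 4, 6, 8, 10, 12, 14, 16, 18, 20, 22, 24, 26, 28, 30}

{2, 4, 6, 8, 10, 12, 14, 16, 18, 20, 22, 24, 26, 28, 30}


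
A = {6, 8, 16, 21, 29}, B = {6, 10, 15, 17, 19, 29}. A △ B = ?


A △ B = (A \ B) ∪ (B \ A) = elements in exactly one of A or B
A \ B = {8, 16, 21}
B \ A = {10, 15, 17, 19}
A △ B = {8, 10, 15, 16, 17, 19, 21}

A △ B = {8, 10, 15, 16, 17, 19, 21}


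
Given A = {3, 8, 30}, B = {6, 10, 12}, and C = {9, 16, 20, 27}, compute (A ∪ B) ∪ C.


A ∪ B = {3, 6, 8, 10, 12, 30}
(A ∪ B) ∪ C = {3, 6, 8, 9, 10, 12, 16, 20, 27, 30}

A ∪ B ∪ C = {3, 6, 8, 9, 10, 12, 16, 20, 27, 30}


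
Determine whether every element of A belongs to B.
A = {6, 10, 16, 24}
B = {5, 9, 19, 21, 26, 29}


A ⊆ B means every element of A is in B.
Elements in A not in B: {6, 10, 16, 24}
So A ⊄ B.

No, A ⊄ B


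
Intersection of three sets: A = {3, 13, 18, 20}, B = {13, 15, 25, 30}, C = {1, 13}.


A ∩ B = {13}
(A ∩ B) ∩ C = {13}

A ∩ B ∩ C = {13}


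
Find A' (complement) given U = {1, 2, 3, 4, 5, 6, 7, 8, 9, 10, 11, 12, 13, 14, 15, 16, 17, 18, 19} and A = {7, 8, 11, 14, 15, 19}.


Aᶜ = U \ A = elements in U but not in A
U = {1, 2, 3, 4, 5, 6, 7, 8, 9, 10, 11, 12, 13, 14, 15, 16, 17, 18, 19}
A = {7, 8, 11, 14, 15, 19}
Aᶜ = {1, 2, 3, 4, 5, 6, 9, 10, 12, 13, 16, 17, 18}

Aᶜ = {1, 2, 3, 4, 5, 6, 9, 10, 12, 13, 16, 17, 18}


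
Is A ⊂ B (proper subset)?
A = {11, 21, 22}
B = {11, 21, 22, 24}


A ⊂ B requires: A ⊆ B AND A ≠ B.
A ⊆ B? Yes
A = B? No
A ⊂ B: Yes (A is a proper subset of B)

Yes, A ⊂ B


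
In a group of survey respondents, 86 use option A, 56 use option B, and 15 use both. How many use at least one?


|A ∪ B| = |A| + |B| - |A ∩ B|
= 86 + 56 - 15
= 127

|A ∪ B| = 127


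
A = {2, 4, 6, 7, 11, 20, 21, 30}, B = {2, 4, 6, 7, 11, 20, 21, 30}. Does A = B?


Two sets are equal iff they have exactly the same elements.
A = {2, 4, 6, 7, 11, 20, 21, 30}
B = {2, 4, 6, 7, 11, 20, 21, 30}
Same elements → A = B

Yes, A = B


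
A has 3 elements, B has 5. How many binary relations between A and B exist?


A relation from A to B is any subset of A × B.
|A × B| = 3 × 5 = 15
# relations = 2^|A × B| = 2^15 = 32768

Number of relations = 32768


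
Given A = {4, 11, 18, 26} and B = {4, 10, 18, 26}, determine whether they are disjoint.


Disjoint means A ∩ B = ∅.
A ∩ B = {4, 18, 26}
A ∩ B ≠ ∅, so A and B are NOT disjoint.

No, A and B are not disjoint (A ∩ B = {4, 18, 26})


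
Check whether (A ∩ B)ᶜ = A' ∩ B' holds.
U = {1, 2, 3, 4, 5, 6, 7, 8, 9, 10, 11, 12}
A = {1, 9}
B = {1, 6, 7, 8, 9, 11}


LHS: A ∩ B = {1, 9}
(A ∩ B)' = U \ (A ∩ B) = {2, 3, 4, 5, 6, 7, 8, 10, 11, 12}
A' = {2, 3, 4, 5, 6, 7, 8, 10, 11, 12}, B' = {2, 3, 4, 5, 10, 12}
Claimed RHS: A' ∩ B' = {2, 3, 4, 5, 10, 12}
Identity is INVALID: LHS = {2, 3, 4, 5, 6, 7, 8, 10, 11, 12} but the RHS claimed here equals {2, 3, 4, 5, 10, 12}. The correct form is (A ∩ B)' = A' ∪ B'.

Identity is invalid: (A ∩ B)' = {2, 3, 4, 5, 6, 7, 8, 10, 11, 12} but A' ∩ B' = {2, 3, 4, 5, 10, 12}. The correct De Morgan law is (A ∩ B)' = A' ∪ B'.


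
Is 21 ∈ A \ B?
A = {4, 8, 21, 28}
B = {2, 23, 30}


A = {4, 8, 21, 28}, B = {2, 23, 30}
A \ B = elements in A but not in B
A \ B = {4, 8, 21, 28}
Checking if 21 ∈ A \ B
21 is in A \ B → True

21 ∈ A \ B


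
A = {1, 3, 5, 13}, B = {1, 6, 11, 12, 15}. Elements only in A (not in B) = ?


A = {1, 3, 5, 13}
B = {1, 6, 11, 12, 15}
Region: only in A (not in B)
Elements: {3, 5, 13}

Elements only in A (not in B): {3, 5, 13}


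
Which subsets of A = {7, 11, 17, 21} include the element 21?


A subset of A contains 21 iff the remaining 3 elements form any subset of A \ {21}.
Count: 2^(n-1) = 2^3 = 8
Subsets containing 21: {21}, {7, 21}, {11, 21}, {17, 21}, {7, 11, 21}, {7, 17, 21}, {11, 17, 21}, {7, 11, 17, 21}

Subsets containing 21 (8 total): {21}, {7, 21}, {11, 21}, {17, 21}, {7, 11, 21}, {7, 17, 21}, {11, 17, 21}, {7, 11, 17, 21}


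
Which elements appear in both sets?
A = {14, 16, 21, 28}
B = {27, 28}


A ∩ B = elements in both A and B
A = {14, 16, 21, 28}
B = {27, 28}
A ∩ B = {28}

A ∩ B = {28}


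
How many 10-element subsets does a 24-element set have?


C(n,k) = n! / (k!(n-k)!)
C(24,10) = 24! / (10!14!)
= 1961256

C(24,10) = 1961256


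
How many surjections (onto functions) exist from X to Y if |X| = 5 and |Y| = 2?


n = |X| = 5, k = |Y| = 2. Surjections via inclusion-exclusion:
S(n,k) = Σ(-1)^i × C(k,i) × (k-i)^n, i=0 to k
i=0: (-1)^0×C(2,0)×2^5 = 32
i=1: (-1)^1×C(2,1)×1^5 = -2
i=2: (-1)^2×C(2,2)×0^5 = 0
Total = 30

Number of surjections = 30


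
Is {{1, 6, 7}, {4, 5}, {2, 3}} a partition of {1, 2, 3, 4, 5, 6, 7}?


A partition requires: (1) non-empty parts, (2) pairwise disjoint, (3) union = U
Parts: {1, 6, 7}, {4, 5}, {2, 3}
Union of parts: {1, 2, 3, 4, 5, 6, 7}
U = {1, 2, 3, 4, 5, 6, 7}
All non-empty? True
Pairwise disjoint? True
Covers U? True

Yes, valid partition


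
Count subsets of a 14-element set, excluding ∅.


Total subsets = 2^n = 2^14 = 16384
Non-empty subsets exclude the empty set: 2^n - 1
= 16384 - 1
= 16383

Number of non-empty subsets = 16383


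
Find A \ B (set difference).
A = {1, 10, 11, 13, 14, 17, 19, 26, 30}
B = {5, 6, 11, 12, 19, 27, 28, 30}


A \ B = elements in A but not in B
A = {1, 10, 11, 13, 14, 17, 19, 26, 30}
B = {5, 6, 11, 12, 19, 27, 28, 30}
Remove from A any elements in B
A \ B = {1, 10, 13, 14, 17, 26}

A \ B = {1, 10, 13, 14, 17, 26}


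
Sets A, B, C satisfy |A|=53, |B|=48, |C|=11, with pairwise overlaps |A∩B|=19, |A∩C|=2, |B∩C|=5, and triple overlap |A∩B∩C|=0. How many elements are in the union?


|A∪B∪C| = |A|+|B|+|C| - |A∩B|-|A∩C|-|B∩C| + |A∩B∩C|
= 53+48+11 - 19-2-5 + 0
= 112 - 26 + 0
= 86

|A ∪ B ∪ C| = 86


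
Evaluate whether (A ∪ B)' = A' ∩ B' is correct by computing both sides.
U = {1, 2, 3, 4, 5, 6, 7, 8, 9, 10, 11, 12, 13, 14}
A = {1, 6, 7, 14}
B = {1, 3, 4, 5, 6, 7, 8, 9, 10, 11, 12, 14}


LHS: A ∪ B = {1, 3, 4, 5, 6, 7, 8, 9, 10, 11, 12, 14}
(A ∪ B)' = U \ (A ∪ B) = {2, 13}
A' = {2, 3, 4, 5, 8, 9, 10, 11, 12, 13}, B' = {2, 13}
Claimed RHS: A' ∩ B' = {2, 13}
Identity is VALID: LHS = RHS = {2, 13} ✓

Identity is valid. (A ∪ B)' = A' ∩ B' = {2, 13}


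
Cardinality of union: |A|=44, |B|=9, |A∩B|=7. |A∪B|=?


|A ∪ B| = |A| + |B| - |A ∩ B|
= 44 + 9 - 7
= 46

|A ∪ B| = 46


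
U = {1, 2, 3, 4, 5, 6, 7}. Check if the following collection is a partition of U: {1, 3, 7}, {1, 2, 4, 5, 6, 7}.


A partition requires: (1) non-empty parts, (2) pairwise disjoint, (3) union = U
Parts: {1, 3, 7}, {1, 2, 4, 5, 6, 7}
Union of parts: {1, 2, 3, 4, 5, 6, 7}
U = {1, 2, 3, 4, 5, 6, 7}
All non-empty? True
Pairwise disjoint? False
Covers U? True

No, not a valid partition


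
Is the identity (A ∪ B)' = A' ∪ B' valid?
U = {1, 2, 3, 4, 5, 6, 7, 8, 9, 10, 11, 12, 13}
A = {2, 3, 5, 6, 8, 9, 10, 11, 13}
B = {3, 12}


LHS: A ∪ B = {2, 3, 5, 6, 8, 9, 10, 11, 12, 13}
(A ∪ B)' = U \ (A ∪ B) = {1, 4, 7}
A' = {1, 4, 7, 12}, B' = {1, 2, 4, 5, 6, 7, 8, 9, 10, 11, 13}
Claimed RHS: A' ∪ B' = {1, 2, 4, 5, 6, 7, 8, 9, 10, 11, 12, 13}
Identity is INVALID: LHS = {1, 4, 7} but the RHS claimed here equals {1, 2, 4, 5, 6, 7, 8, 9, 10, 11, 12, 13}. The correct form is (A ∪ B)' = A' ∩ B'.

Identity is invalid: (A ∪ B)' = {1, 4, 7} but A' ∪ B' = {1, 2, 4, 5, 6, 7, 8, 9, 10, 11, 12, 13}. The correct De Morgan law is (A ∪ B)' = A' ∩ B'.
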